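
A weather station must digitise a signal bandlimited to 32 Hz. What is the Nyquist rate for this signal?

64 Hz

Nyquist rate = 2 × 32 Hz = 64 Hz.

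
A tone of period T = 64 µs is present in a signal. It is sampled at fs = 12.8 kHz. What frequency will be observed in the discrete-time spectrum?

2.825 kHz

T = 64 µs → f = 1/T = 15.625 kHz.
15.625 kHz mod fs = 2.825 kHz.
2.825 kHz ≤ fs/2 = 6.4 kHz, appears at 2.825 kHz.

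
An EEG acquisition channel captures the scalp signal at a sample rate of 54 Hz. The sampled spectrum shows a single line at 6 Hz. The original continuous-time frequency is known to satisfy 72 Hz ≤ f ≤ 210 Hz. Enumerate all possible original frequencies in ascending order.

102 Hz, 114 Hz, 156 Hz, 168 Hz, 210 Hz

Frequencies that alias to 6 Hz are k·fs ± 6 Hz for integer k ≥ 0.
k=0: 6 Hz.
k=1: 48 Hz, 60 Hz.
k=2: 102 Hz, 114 Hz.
k=3: 156 Hz, 168 Hz.
k=4: 210 Hz, 222 Hz.
k=5: 264 Hz, 276 Hz.
Within [72 Hz, 210 Hz]: 102 Hz, 114 Hz, 156 Hz, 168 Hz, 210 Hz.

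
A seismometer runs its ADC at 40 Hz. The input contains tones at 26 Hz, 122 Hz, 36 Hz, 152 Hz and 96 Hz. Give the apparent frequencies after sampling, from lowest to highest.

fs/2 = 20 Hz.
26 Hz > fs/2 = 20 Hz, folds to fs − 26 Hz = 14 Hz.
122 Hz mod fs = 2 Hz.
2 Hz ≤ fs/2 = 20 Hz, appears at 2 Hz.
36 Hz > fs/2 = 20 Hz, folds to fs − 36 Hz = 4 Hz.
152 Hz mod fs = 32 Hz.
32 Hz > fs/2 = 20 Hz, folds to fs − 32 Hz = 8 Hz.
96 Hz mod fs = 16 Hz.
16 Hz ≤ fs/2 = 20 Hz, appears at 16 Hz.
Distinct values: {2 Hz, 4 Hz, 8 Hz, 14 Hz, 16 Hz}.

2 Hz, 4 Hz, 8 Hz, 14 Hz, 16 Hz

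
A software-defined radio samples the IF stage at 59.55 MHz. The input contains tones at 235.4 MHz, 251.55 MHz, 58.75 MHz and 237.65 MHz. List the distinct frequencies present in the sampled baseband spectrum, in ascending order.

0.55 MHz, 0.8 MHz, 2.8 MHz, 13.35 MHz

fs/2 = 29.775 MHz.
235.4 MHz mod fs = 56.75 MHz.
56.75 MHz > fs/2 = 29.775 MHz, folds to fs − 56.75 MHz = 2.8 MHz.
251.55 MHz mod fs = 13.35 MHz.
13.35 MHz ≤ fs/2 = 29.775 MHz, appears at 13.35 MHz.
58.75 MHz > fs/2 = 29.775 MHz, folds to fs − 58.75 MHz = 0.8 MHz.
237.65 MHz mod fs = 59 MHz.
59 MHz > fs/2 = 29.775 MHz, folds to fs − 59 MHz = 0.55 MHz.
Distinct values: {0.55 MHz, 0.8 MHz, 2.8 MHz, 13.35 MHz}.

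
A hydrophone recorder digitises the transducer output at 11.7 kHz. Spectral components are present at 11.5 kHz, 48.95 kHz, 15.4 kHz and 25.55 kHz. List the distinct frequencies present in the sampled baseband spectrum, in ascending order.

0.2 kHz, 2.15 kHz, 3.7 kHz

fs/2 = 5.85 kHz.
11.5 kHz > fs/2 = 5.85 kHz, folds to fs − 11.5 kHz = 0.2 kHz.
48.95 kHz mod fs = 2.15 kHz.
2.15 kHz ≤ fs/2 = 5.85 kHz, appears at 2.15 kHz.
15.4 kHz mod fs = 3.7 kHz.
3.7 kHz ≤ fs/2 = 5.85 kHz, appears at 3.7 kHz.
25.55 kHz mod fs = 2.15 kHz.
2.15 kHz ≤ fs/2 = 5.85 kHz, appears at 2.15 kHz.
Distinct values: {0.2 kHz, 2.15 kHz, 3.7 kHz}.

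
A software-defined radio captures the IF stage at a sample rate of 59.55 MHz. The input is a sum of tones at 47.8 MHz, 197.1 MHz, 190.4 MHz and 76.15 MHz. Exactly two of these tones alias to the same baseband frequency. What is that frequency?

fs/2 = 29.775 MHz.
47.8 MHz > fs/2 = 29.775 MHz, folds to fs − 47.8 MHz = 11.75 MHz.
197.1 MHz mod fs = 18.45 MHz.
18.45 MHz ≤ fs/2 = 29.775 MHz, appears at 18.45 MHz.
190.4 MHz mod fs = 11.75 MHz.
11.75 MHz ≤ fs/2 = 29.775 MHz, appears at 11.75 MHz.
76.15 MHz mod fs = 16.6 MHz.
16.6 MHz ≤ fs/2 = 29.775 MHz, appears at 16.6 MHz.
47.8 MHz and 190.4 MHz both map to 11.75 MHz.

11.75 MHz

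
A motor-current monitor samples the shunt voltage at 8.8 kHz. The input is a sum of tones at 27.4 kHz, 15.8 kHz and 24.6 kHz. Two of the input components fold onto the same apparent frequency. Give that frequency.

fs/2 = 4.4 kHz.
27.4 kHz mod fs = 1 kHz.
1 kHz ≤ fs/2 = 4.4 kHz, appears at 1 kHz.
15.8 kHz mod fs = 7 kHz.
7 kHz > fs/2 = 4.4 kHz, folds to fs − 7 kHz = 1.8 kHz.
24.6 kHz mod fs = 7 kHz.
7 kHz > fs/2 = 4.4 kHz, folds to fs − 7 kHz = 1.8 kHz.
15.8 kHz and 24.6 kHz both map to 1.8 kHz.

1.8 kHz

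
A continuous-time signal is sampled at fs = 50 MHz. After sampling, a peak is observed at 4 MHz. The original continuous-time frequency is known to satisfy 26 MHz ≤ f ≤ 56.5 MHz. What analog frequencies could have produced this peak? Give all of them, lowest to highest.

46 MHz, 54 MHz

Frequencies that alias to 4 MHz are k·fs ± 4 MHz for integer k ≥ 0.
k=0: 4 MHz.
k=1: 46 MHz, 54 MHz.
k=2: 96 MHz, 104 MHz.
Within [26 MHz, 56.5 MHz]: 46 MHz, 54 MHz.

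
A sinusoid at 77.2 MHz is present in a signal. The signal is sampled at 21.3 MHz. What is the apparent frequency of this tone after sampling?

8 MHz

77.2 MHz mod fs = 13.3 MHz.
13.3 MHz > fs/2 = 10.65 MHz, folds to fs − 13.3 MHz = 8 MHz.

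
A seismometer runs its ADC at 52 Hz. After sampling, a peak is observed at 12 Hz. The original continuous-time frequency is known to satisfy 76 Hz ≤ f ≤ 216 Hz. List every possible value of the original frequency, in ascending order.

92 Hz, 116 Hz, 144 Hz, 168 Hz, 196 Hz

Frequencies that alias to 12 Hz are k·fs ± 12 Hz for integer k ≥ 0.
k=0: 12 Hz.
k=1: 40 Hz, 64 Hz.
k=2: 92 Hz, 116 Hz.
k=3: 144 Hz, 168 Hz.
k=4: 196 Hz, 220 Hz.
k=5: 248 Hz, 272 Hz.
Within [76 Hz, 216 Hz]: 92 Hz, 116 Hz, 144 Hz, 168 Hz, 196 Hz.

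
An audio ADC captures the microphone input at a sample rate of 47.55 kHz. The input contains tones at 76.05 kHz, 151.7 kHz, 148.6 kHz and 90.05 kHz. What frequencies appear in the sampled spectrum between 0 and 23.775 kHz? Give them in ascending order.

5.05 kHz, 5.95 kHz, 9.05 kHz, 19.05 kHz

fs/2 = 23.775 kHz.
76.05 kHz mod fs = 28.5 kHz.
28.5 kHz > fs/2 = 23.775 kHz, folds to fs − 28.5 kHz = 19.05 kHz.
151.7 kHz mod fs = 9.05 kHz.
9.05 kHz ≤ fs/2 = 23.775 kHz, appears at 9.05 kHz.
148.6 kHz mod fs = 5.95 kHz.
5.95 kHz ≤ fs/2 = 23.775 kHz, appears at 5.95 kHz.
90.05 kHz mod fs = 42.5 kHz.
42.5 kHz > fs/2 = 23.775 kHz, folds to fs − 42.5 kHz = 5.05 kHz.
Distinct values: {5.05 kHz, 5.95 kHz, 9.05 kHz, 19.05 kHz}.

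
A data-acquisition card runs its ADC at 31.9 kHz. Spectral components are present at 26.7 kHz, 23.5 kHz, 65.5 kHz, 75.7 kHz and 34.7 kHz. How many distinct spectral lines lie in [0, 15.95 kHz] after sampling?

5

fs/2 = 15.95 kHz.
26.7 kHz > fs/2 = 15.95 kHz, folds to fs − 26.7 kHz = 5.2 kHz.
23.5 kHz > fs/2 = 15.95 kHz, folds to fs − 23.5 kHz = 8.4 kHz.
65.5 kHz mod fs = 1.7 kHz.
1.7 kHz ≤ fs/2 = 15.95 kHz, appears at 1.7 kHz.
75.7 kHz mod fs = 11.9 kHz.
11.9 kHz ≤ fs/2 = 15.95 kHz, appears at 11.9 kHz.
34.7 kHz mod fs = 2.8 kHz.
2.8 kHz ≤ fs/2 = 15.95 kHz, appears at 2.8 kHz.
Distinct values: {1.7 kHz, 2.8 kHz, 5.2 kHz, 8.4 kHz, 11.9 kHz} → 5.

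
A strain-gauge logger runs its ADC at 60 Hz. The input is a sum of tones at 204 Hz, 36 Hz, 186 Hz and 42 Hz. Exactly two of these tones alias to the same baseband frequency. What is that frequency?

24 Hz

fs/2 = 30 Hz.
204 Hz mod fs = 24 Hz.
24 Hz ≤ fs/2 = 30 Hz, appears at 24 Hz.
36 Hz > fs/2 = 30 Hz, folds to fs − 36 Hz = 24 Hz.
186 Hz mod fs = 6 Hz.
6 Hz ≤ fs/2 = 30 Hz, appears at 6 Hz.
42 Hz > fs/2 = 30 Hz, folds to fs − 42 Hz = 18 Hz.
36 Hz and 204 Hz both map to 24 Hz.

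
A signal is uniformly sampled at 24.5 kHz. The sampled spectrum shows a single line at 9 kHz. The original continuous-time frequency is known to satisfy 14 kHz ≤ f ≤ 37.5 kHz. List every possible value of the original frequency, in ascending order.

15.5 kHz, 33.5 kHz

Frequencies that alias to 9 kHz are k·fs ± 9 kHz for integer k ≥ 0.
k=0: 9 kHz.
k=1: 15.5 kHz, 33.5 kHz.
k=2: 40 kHz, 58 kHz.
Within [14 kHz, 37.5 kHz]: 15.5 kHz, 33.5 kHz.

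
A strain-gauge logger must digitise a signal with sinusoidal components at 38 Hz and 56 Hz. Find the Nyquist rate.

Highest-frequency component: 56 Hz.
Nyquist rate = 2 × 56 Hz = 112 Hz.

112 Hz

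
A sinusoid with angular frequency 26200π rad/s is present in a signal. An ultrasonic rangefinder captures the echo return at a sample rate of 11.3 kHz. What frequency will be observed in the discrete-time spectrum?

1.8 kHz

ω = 26200π rad/s → f = ω/(2π) = 13100 Hz = 13.1 kHz.
13.1 kHz mod fs = 1.8 kHz.
1.8 kHz ≤ fs/2 = 5.65 kHz, appears at 1.8 kHz.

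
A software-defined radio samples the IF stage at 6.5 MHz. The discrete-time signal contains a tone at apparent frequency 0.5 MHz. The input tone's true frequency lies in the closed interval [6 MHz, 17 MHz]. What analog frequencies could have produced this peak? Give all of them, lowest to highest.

Frequencies that alias to 0.5 MHz are k·fs ± 0.5 MHz for integer k ≥ 0.
k=0: 0.5 MHz.
k=1: 6 MHz, 7 MHz.
k=2: 12.5 MHz, 13.5 MHz.
k=3: 19 MHz, 20 MHz.
Within [6 MHz, 17 MHz]: 6 MHz, 7 MHz, 12.5 MHz, 13.5 MHz.

6 MHz, 7 MHz, 12.5 MHz, 13.5 MHz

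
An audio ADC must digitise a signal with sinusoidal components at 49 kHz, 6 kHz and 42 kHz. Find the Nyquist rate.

98 kHz

Highest-frequency component: 49 kHz.
Nyquist rate = 2 × 49 kHz = 98 kHz.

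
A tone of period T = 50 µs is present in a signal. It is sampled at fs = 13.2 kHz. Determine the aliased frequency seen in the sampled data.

T = 50 µs → f = 1/T = 20 kHz.
20 kHz mod fs = 6.8 kHz.
6.8 kHz > fs/2 = 6.6 kHz, folds to fs − 6.8 kHz = 6.4 kHz.

6.4 kHz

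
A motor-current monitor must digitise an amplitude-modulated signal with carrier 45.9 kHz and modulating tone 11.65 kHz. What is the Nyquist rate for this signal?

115.1 kHz

AM sidebands sit at fc ± fm = 34.25 kHz and 57.55 kHz.
Highest-frequency component: 57.55 kHz.
Nyquist rate = 2 × 57.55 kHz = 115.1 kHz.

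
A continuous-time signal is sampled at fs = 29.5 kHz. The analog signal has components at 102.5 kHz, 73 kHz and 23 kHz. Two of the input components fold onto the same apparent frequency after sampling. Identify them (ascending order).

fs/2 = 14.75 kHz.
102.5 kHz mod fs = 14 kHz.
14 kHz ≤ fs/2 = 14.75 kHz, appears at 14 kHz.
73 kHz mod fs = 14 kHz.
14 kHz ≤ fs/2 = 14.75 kHz, appears at 14 kHz.
23 kHz > fs/2 = 14.75 kHz, folds to fs − 23 kHz = 6.5 kHz.
73 kHz and 102.5 kHz both map to 14 kHz.

73 kHz, 102.5 kHz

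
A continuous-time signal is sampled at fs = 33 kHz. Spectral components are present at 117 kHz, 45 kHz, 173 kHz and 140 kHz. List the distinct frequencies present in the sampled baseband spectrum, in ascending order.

fs/2 = 16.5 kHz.
117 kHz mod fs = 18 kHz.
18 kHz > fs/2 = 16.5 kHz, folds to fs − 18 kHz = 15 kHz.
45 kHz mod fs = 12 kHz.
12 kHz ≤ fs/2 = 16.5 kHz, appears at 12 kHz.
173 kHz mod fs = 8 kHz.
8 kHz ≤ fs/2 = 16.5 kHz, appears at 8 kHz.
140 kHz mod fs = 8 kHz.
8 kHz ≤ fs/2 = 16.5 kHz, appears at 8 kHz.
Distinct values: {8 kHz, 12 kHz, 15 kHz}.

8 kHz, 12 kHz, 15 kHz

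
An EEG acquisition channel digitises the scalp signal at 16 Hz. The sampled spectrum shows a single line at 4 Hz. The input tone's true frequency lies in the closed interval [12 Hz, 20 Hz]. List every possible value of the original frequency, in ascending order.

Frequencies that alias to 4 Hz are k·fs ± 4 Hz for integer k ≥ 0.
k=0: 4 Hz.
k=1: 12 Hz, 20 Hz.
k=2: 28 Hz, 36 Hz.
Within [12 Hz, 20 Hz]: 12 Hz, 20 Hz.

12 Hz, 20 Hz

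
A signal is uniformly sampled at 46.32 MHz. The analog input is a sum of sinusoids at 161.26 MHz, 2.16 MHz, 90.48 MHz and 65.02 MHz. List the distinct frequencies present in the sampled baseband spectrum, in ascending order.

2.16 MHz, 18.7 MHz, 22.3 MHz

fs/2 = 23.16 MHz.
161.26 MHz mod fs = 22.3 MHz.
22.3 MHz ≤ fs/2 = 23.16 MHz, appears at 22.3 MHz.
2.16 MHz ≤ fs/2 = 23.16 MHz, passes unchanged.
90.48 MHz mod fs = 44.16 MHz.
44.16 MHz > fs/2 = 23.16 MHz, folds to fs − 44.16 MHz = 2.16 MHz.
65.02 MHz mod fs = 18.7 MHz.
18.7 MHz ≤ fs/2 = 23.16 MHz, appears at 18.7 MHz.
Distinct values: {2.16 MHz, 18.7 MHz, 22.3 MHz}.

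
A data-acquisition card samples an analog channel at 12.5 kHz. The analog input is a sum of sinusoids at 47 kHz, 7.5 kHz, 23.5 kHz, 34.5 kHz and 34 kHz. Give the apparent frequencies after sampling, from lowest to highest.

fs/2 = 6.25 kHz.
47 kHz mod fs = 9.5 kHz.
9.5 kHz > fs/2 = 6.25 kHz, folds to fs − 9.5 kHz = 3 kHz.
7.5 kHz > fs/2 = 6.25 kHz, folds to fs − 7.5 kHz = 5 kHz.
23.5 kHz mod fs = 11 kHz.
11 kHz > fs/2 = 6.25 kHz, folds to fs − 11 kHz = 1.5 kHz.
34.5 kHz mod fs = 9.5 kHz.
9.5 kHz > fs/2 = 6.25 kHz, folds to fs − 9.5 kHz = 3 kHz.
34 kHz mod fs = 9 kHz.
9 kHz > fs/2 = 6.25 kHz, folds to fs − 9 kHz = 3.5 kHz.
Distinct values: {1.5 kHz, 3 kHz, 3.5 kHz, 5 kHz}.

1.5 kHz, 3 kHz, 3.5 kHz, 5 kHz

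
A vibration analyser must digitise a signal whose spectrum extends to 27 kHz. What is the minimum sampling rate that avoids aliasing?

Nyquist rate = 2 × 27 kHz = 54 kHz.

54 kHz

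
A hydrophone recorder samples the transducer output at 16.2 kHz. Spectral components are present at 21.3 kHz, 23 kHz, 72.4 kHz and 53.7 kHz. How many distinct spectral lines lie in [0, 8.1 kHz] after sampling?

fs/2 = 8.1 kHz.
21.3 kHz mod fs = 5.1 kHz.
5.1 kHz ≤ fs/2 = 8.1 kHz, appears at 5.1 kHz.
23 kHz mod fs = 6.8 kHz.
6.8 kHz ≤ fs/2 = 8.1 kHz, appears at 6.8 kHz.
72.4 kHz mod fs = 7.6 kHz.
7.6 kHz ≤ fs/2 = 8.1 kHz, appears at 7.6 kHz.
53.7 kHz mod fs = 5.1 kHz.
5.1 kHz ≤ fs/2 = 8.1 kHz, appears at 5.1 kHz.
Distinct values: {5.1 kHz, 6.8 kHz, 7.6 kHz} → 3.

3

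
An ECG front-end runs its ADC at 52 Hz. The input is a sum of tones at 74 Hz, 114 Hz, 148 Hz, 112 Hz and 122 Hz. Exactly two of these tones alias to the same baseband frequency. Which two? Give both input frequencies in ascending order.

fs/2 = 26 Hz.
74 Hz mod fs = 22 Hz.
22 Hz ≤ fs/2 = 26 Hz, appears at 22 Hz.
114 Hz mod fs = 10 Hz.
10 Hz ≤ fs/2 = 26 Hz, appears at 10 Hz.
148 Hz mod fs = 44 Hz.
44 Hz > fs/2 = 26 Hz, folds to fs − 44 Hz = 8 Hz.
112 Hz mod fs = 8 Hz.
8 Hz ≤ fs/2 = 26 Hz, appears at 8 Hz.
122 Hz mod fs = 18 Hz.
18 Hz ≤ fs/2 = 26 Hz, appears at 18 Hz.
112 Hz and 148 Hz both map to 8 Hz.

112 Hz, 148 Hz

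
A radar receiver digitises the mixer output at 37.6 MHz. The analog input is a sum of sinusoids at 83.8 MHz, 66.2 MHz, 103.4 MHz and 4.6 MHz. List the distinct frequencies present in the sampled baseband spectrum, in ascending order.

fs/2 = 18.8 MHz.
83.8 MHz mod fs = 8.6 MHz.
8.6 MHz ≤ fs/2 = 18.8 MHz, appears at 8.6 MHz.
66.2 MHz mod fs = 28.6 MHz.
28.6 MHz > fs/2 = 18.8 MHz, folds to fs − 28.6 MHz = 9 MHz.
103.4 MHz mod fs = 28.2 MHz.
28.2 MHz > fs/2 = 18.8 MHz, folds to fs − 28.2 MHz = 9.4 MHz.
4.6 MHz ≤ fs/2 = 18.8 MHz, passes unchanged.
Distinct values: {4.6 MHz, 8.6 MHz, 9 MHz, 9.4 MHz}.

4.6 MHz, 8.6 MHz, 9 MHz, 9.4 MHz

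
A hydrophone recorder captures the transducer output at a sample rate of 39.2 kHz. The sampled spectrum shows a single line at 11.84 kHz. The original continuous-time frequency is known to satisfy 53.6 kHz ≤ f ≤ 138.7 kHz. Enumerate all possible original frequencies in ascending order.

66.56 kHz, 90.24 kHz, 105.76 kHz, 129.44 kHz

Frequencies that alias to 11.84 kHz are k·fs ± 11.84 kHz for integer k ≥ 0.
k=0: 11.84 kHz.
k=1: 27.36 kHz, 51.04 kHz.
k=2: 66.56 kHz, 90.24 kHz.
k=3: 105.76 kHz, 129.44 kHz.
k=4: 144.96 kHz, 168.64 kHz.
Within [53.6 kHz, 138.7 kHz]: 66.56 kHz, 90.24 kHz, 105.76 kHz, 129.44 kHz.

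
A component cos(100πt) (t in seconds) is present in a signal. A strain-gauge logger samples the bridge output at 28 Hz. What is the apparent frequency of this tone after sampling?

ω = 100π rad/s → f = ω/(2π) = 50 Hz.
50 Hz mod fs = 22 Hz.
22 Hz > fs/2 = 14 Hz, folds to fs − 22 Hz = 6 Hz.

6 Hz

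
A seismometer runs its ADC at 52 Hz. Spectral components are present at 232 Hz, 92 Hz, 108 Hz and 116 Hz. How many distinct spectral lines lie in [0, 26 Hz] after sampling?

3

fs/2 = 26 Hz.
232 Hz mod fs = 24 Hz.
24 Hz ≤ fs/2 = 26 Hz, appears at 24 Hz.
92 Hz mod fs = 40 Hz.
40 Hz > fs/2 = 26 Hz, folds to fs − 40 Hz = 12 Hz.
108 Hz mod fs = 4 Hz.
4 Hz ≤ fs/2 = 26 Hz, appears at 4 Hz.
116 Hz mod fs = 12 Hz.
12 Hz ≤ fs/2 = 26 Hz, appears at 12 Hz.
Distinct values: {4 Hz, 12 Hz, 24 Hz} → 3.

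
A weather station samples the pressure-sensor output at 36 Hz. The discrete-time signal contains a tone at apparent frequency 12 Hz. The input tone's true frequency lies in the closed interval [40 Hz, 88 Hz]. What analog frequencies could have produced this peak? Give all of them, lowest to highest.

48 Hz, 60 Hz, 84 Hz

Frequencies that alias to 12 Hz are k·fs ± 12 Hz for integer k ≥ 0.
k=0: 12 Hz.
k=1: 24 Hz, 48 Hz.
k=2: 60 Hz, 84 Hz.
k=3: 96 Hz, 120 Hz.
Within [40 Hz, 88 Hz]: 48 Hz, 60 Hz, 84 Hz.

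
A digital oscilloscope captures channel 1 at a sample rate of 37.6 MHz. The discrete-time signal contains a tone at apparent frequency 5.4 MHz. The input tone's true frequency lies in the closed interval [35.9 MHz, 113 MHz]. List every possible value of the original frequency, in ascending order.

43 MHz, 69.8 MHz, 80.6 MHz, 107.4 MHz

Frequencies that alias to 5.4 MHz are k·fs ± 5.4 MHz for integer k ≥ 0.
k=0: 5.4 MHz.
k=1: 32.2 MHz, 43 MHz.
k=2: 69.8 MHz, 80.6 MHz.
k=3: 107.4 MHz, 118.2 MHz.
k=4: 145 MHz, 155.8 MHz.
Within [35.9 MHz, 113 MHz]: 43 MHz, 69.8 MHz, 80.6 MHz, 107.4 MHz.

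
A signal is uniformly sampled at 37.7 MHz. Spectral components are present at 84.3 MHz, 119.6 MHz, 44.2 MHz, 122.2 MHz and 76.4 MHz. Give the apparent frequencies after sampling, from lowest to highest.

fs/2 = 18.85 MHz.
84.3 MHz mod fs = 8.9 MHz.
8.9 MHz ≤ fs/2 = 18.85 MHz, appears at 8.9 MHz.
119.6 MHz mod fs = 6.5 MHz.
6.5 MHz ≤ fs/2 = 18.85 MHz, appears at 6.5 MHz.
44.2 MHz mod fs = 6.5 MHz.
6.5 MHz ≤ fs/2 = 18.85 MHz, appears at 6.5 MHz.
122.2 MHz mod fs = 9.1 MHz.
9.1 MHz ≤ fs/2 = 18.85 MHz, appears at 9.1 MHz.
76.4 MHz mod fs = 1 MHz.
1 MHz ≤ fs/2 = 18.85 MHz, appears at 1 MHz.
Distinct values: {1 MHz, 6.5 MHz, 8.9 MHz, 9.1 MHz}.

1 MHz, 6.5 MHz, 8.9 MHz, 9.1 MHz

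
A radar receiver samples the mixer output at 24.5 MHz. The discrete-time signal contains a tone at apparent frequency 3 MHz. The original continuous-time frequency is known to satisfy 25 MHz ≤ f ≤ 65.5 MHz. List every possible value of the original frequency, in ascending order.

27.5 MHz, 46 MHz, 52 MHz

Frequencies that alias to 3 MHz are k·fs ± 3 MHz for integer k ≥ 0.
k=0: 3 MHz.
k=1: 21.5 MHz, 27.5 MHz.
k=2: 46 MHz, 52 MHz.
k=3: 70.5 MHz, 76.5 MHz.
Within [25 MHz, 65.5 MHz]: 27.5 MHz, 46 MHz, 52 MHz.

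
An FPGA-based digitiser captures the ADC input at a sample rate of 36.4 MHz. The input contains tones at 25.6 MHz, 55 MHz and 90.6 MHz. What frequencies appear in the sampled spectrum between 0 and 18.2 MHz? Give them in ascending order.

fs/2 = 18.2 MHz.
25.6 MHz > fs/2 = 18.2 MHz, folds to fs − 25.6 MHz = 10.8 MHz.
55 MHz mod fs = 18.6 MHz.
18.6 MHz > fs/2 = 18.2 MHz, folds to fs − 18.6 MHz = 17.8 MHz.
90.6 MHz mod fs = 17.8 MHz.
17.8 MHz ≤ fs/2 = 18.2 MHz, appears at 17.8 MHz.
Distinct values: {10.8 MHz, 17.8 MHz}.

10.8 MHz, 17.8 MHz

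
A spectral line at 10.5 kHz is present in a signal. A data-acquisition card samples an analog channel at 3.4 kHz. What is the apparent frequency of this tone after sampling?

10.5 kHz mod fs = 0.3 kHz.
0.3 kHz ≤ fs/2 = 1.7 kHz, appears at 0.3 kHz.

0.3 kHz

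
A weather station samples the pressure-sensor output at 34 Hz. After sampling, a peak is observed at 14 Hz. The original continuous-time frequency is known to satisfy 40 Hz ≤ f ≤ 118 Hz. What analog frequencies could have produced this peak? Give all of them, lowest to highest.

48 Hz, 54 Hz, 82 Hz, 88 Hz, 116 Hz

Frequencies that alias to 14 Hz are k·fs ± 14 Hz for integer k ≥ 0.
k=0: 14 Hz.
k=1: 20 Hz, 48 Hz.
k=2: 54 Hz, 82 Hz.
k=3: 88 Hz, 116 Hz.
k=4: 122 Hz, 150 Hz.
Within [40 Hz, 118 Hz]: 48 Hz, 54 Hz, 82 Hz, 88 Hz, 116 Hz.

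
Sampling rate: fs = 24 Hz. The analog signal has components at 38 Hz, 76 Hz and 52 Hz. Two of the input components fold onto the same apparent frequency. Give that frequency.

4 Hz

fs/2 = 12 Hz.
38 Hz mod fs = 14 Hz.
14 Hz > fs/2 = 12 Hz, folds to fs − 14 Hz = 10 Hz.
76 Hz mod fs = 4 Hz.
4 Hz ≤ fs/2 = 12 Hz, appears at 4 Hz.
52 Hz mod fs = 4 Hz.
4 Hz ≤ fs/2 = 12 Hz, appears at 4 Hz.
52 Hz and 76 Hz both map to 4 Hz.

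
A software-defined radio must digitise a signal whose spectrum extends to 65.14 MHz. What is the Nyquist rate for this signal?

Nyquist rate = 2 × 65.14 MHz = 130.28 MHz.

130.28 MHz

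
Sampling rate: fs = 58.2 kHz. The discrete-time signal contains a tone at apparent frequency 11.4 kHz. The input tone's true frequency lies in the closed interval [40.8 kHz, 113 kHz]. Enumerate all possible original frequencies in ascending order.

46.8 kHz, 69.6 kHz, 105 kHz

Frequencies that alias to 11.4 kHz are k·fs ± 11.4 kHz for integer k ≥ 0.
k=0: 11.4 kHz.
k=1: 46.8 kHz, 69.6 kHz.
k=2: 105 kHz, 127.8 kHz.
k=3: 163.2 kHz, 186 kHz.
Within [40.8 kHz, 113 kHz]: 46.8 kHz, 69.6 kHz, 105 kHz.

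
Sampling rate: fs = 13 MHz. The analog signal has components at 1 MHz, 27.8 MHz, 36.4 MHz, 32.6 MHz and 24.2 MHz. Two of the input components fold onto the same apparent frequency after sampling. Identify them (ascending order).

fs/2 = 6.5 MHz.
1 MHz ≤ fs/2 = 6.5 MHz, passes unchanged.
27.8 MHz mod fs = 1.8 MHz.
1.8 MHz ≤ fs/2 = 6.5 MHz, appears at 1.8 MHz.
36.4 MHz mod fs = 10.4 MHz.
10.4 MHz > fs/2 = 6.5 MHz, folds to fs − 10.4 MHz = 2.6 MHz.
32.6 MHz mod fs = 6.6 MHz.
6.6 MHz > fs/2 = 6.5 MHz, folds to fs − 6.6 MHz = 6.4 MHz.
24.2 MHz mod fs = 11.2 MHz.
11.2 MHz > fs/2 = 6.5 MHz, folds to fs − 11.2 MHz = 1.8 MHz.
24.2 MHz and 27.8 MHz both map to 1.8 MHz.

24.2 MHz, 27.8 MHz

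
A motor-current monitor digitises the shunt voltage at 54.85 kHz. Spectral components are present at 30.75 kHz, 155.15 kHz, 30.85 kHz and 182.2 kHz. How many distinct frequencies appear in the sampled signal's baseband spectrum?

fs/2 = 27.425 kHz.
30.75 kHz > fs/2 = 27.425 kHz, folds to fs − 30.75 kHz = 24.1 kHz.
155.15 kHz mod fs = 45.45 kHz.
45.45 kHz > fs/2 = 27.425 kHz, folds to fs − 45.45 kHz = 9.4 kHz.
30.85 kHz > fs/2 = 27.425 kHz, folds to fs − 30.85 kHz = 24 kHz.
182.2 kHz mod fs = 17.65 kHz.
17.65 kHz ≤ fs/2 = 27.425 kHz, appears at 17.65 kHz.
Distinct values: {9.4 kHz, 17.65 kHz, 24 kHz, 24.1 kHz} → 4.

4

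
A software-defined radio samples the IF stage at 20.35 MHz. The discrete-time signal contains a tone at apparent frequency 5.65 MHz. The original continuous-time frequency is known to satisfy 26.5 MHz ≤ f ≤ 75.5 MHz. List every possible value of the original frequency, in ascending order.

Frequencies that alias to 5.65 MHz are k·fs ± 5.65 MHz for integer k ≥ 0.
k=0: 5.65 MHz.
k=1: 14.7 MHz, 26 MHz.
k=2: 35.05 MHz, 46.35 MHz.
k=3: 55.4 MHz, 66.7 MHz.
k=4: 75.75 MHz, 87.05 MHz.
Within [26.5 MHz, 75.5 MHz]: 35.05 MHz, 46.35 MHz, 55.4 MHz, 66.7 MHz.

35.05 MHz, 46.35 MHz, 55.4 MHz, 66.7 MHz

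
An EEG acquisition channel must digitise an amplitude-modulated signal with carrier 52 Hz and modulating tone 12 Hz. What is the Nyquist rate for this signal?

AM sidebands sit at fc ± fm = 40 Hz and 64 Hz.
Highest-frequency component: 64 Hz.
Nyquist rate = 2 × 64 Hz = 128 Hz.

128 Hz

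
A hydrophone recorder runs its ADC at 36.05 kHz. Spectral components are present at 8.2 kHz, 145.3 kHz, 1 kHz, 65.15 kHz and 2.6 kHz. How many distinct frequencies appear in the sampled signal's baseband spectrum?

5

fs/2 = 18.025 kHz.
8.2 kHz ≤ fs/2 = 18.025 kHz, passes unchanged.
145.3 kHz mod fs = 1.1 kHz.
1.1 kHz ≤ fs/2 = 18.025 kHz, appears at 1.1 kHz.
1 kHz ≤ fs/2 = 18.025 kHz, passes unchanged.
65.15 kHz mod fs = 29.1 kHz.
29.1 kHz > fs/2 = 18.025 kHz, folds to fs − 29.1 kHz = 6.95 kHz.
2.6 kHz ≤ fs/2 = 18.025 kHz, passes unchanged.
Distinct values: {1 kHz, 1.1 kHz, 2.6 kHz, 6.95 kHz, 8.2 kHz} → 5.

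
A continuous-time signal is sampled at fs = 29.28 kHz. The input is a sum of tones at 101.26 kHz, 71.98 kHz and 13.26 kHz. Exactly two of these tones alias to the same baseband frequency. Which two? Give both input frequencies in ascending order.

fs/2 = 14.64 kHz.
101.26 kHz mod fs = 13.42 kHz.
13.42 kHz ≤ fs/2 = 14.64 kHz, appears at 13.42 kHz.
71.98 kHz mod fs = 13.42 kHz.
13.42 kHz ≤ fs/2 = 14.64 kHz, appears at 13.42 kHz.
13.26 kHz ≤ fs/2 = 14.64 kHz, passes unchanged.
71.98 kHz and 101.26 kHz both map to 13.42 kHz.

71.98 kHz, 101.26 kHz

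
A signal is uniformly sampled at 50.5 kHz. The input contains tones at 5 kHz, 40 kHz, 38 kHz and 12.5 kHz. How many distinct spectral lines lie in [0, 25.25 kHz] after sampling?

3

fs/2 = 25.25 kHz.
5 kHz ≤ fs/2 = 25.25 kHz, passes unchanged.
40 kHz > fs/2 = 25.25 kHz, folds to fs − 40 kHz = 10.5 kHz.
38 kHz > fs/2 = 25.25 kHz, folds to fs − 38 kHz = 12.5 kHz.
12.5 kHz ≤ fs/2 = 25.25 kHz, passes unchanged.
Distinct values: {5 kHz, 10.5 kHz, 12.5 kHz} → 3.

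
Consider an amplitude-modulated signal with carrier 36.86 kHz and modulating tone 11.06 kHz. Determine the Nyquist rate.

95.84 kHz

AM sidebands sit at fc ± fm = 25.8 kHz and 47.92 kHz.
Highest-frequency component: 47.92 kHz.
Nyquist rate = 2 × 47.92 kHz = 95.84 kHz.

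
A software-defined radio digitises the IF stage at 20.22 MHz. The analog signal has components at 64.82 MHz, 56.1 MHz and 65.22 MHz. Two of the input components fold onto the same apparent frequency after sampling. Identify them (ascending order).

fs/2 = 10.11 MHz.
64.82 MHz mod fs = 4.16 MHz.
4.16 MHz ≤ fs/2 = 10.11 MHz, appears at 4.16 MHz.
56.1 MHz mod fs = 15.66 MHz.
15.66 MHz > fs/2 = 10.11 MHz, folds to fs − 15.66 MHz = 4.56 MHz.
65.22 MHz mod fs = 4.56 MHz.
4.56 MHz ≤ fs/2 = 10.11 MHz, appears at 4.56 MHz.
56.1 MHz and 65.22 MHz both map to 4.56 MHz.

56.1 MHz, 65.22 MHz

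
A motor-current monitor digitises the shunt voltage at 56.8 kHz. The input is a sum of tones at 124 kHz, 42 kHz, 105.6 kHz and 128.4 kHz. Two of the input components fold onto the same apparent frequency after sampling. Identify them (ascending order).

42 kHz, 128.4 kHz

fs/2 = 28.4 kHz.
124 kHz mod fs = 10.4 kHz.
10.4 kHz ≤ fs/2 = 28.4 kHz, appears at 10.4 kHz.
42 kHz > fs/2 = 28.4 kHz, folds to fs − 42 kHz = 14.8 kHz.
105.6 kHz mod fs = 48.8 kHz.
48.8 kHz > fs/2 = 28.4 kHz, folds to fs − 48.8 kHz = 8 kHz.
128.4 kHz mod fs = 14.8 kHz.
14.8 kHz ≤ fs/2 = 28.4 kHz, appears at 14.8 kHz.
42 kHz and 128.4 kHz both map to 14.8 kHz.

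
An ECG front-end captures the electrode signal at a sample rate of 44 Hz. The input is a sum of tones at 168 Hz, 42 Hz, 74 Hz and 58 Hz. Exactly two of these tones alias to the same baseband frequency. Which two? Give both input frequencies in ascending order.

fs/2 = 22 Hz.
168 Hz mod fs = 36 Hz.
36 Hz > fs/2 = 22 Hz, folds to fs − 36 Hz = 8 Hz.
42 Hz > fs/2 = 22 Hz, folds to fs − 42 Hz = 2 Hz.
74 Hz mod fs = 30 Hz.
30 Hz > fs/2 = 22 Hz, folds to fs − 30 Hz = 14 Hz.
58 Hz mod fs = 14 Hz.
14 Hz ≤ fs/2 = 22 Hz, appears at 14 Hz.
58 Hz and 74 Hz both map to 14 Hz.

58 Hz, 74 Hz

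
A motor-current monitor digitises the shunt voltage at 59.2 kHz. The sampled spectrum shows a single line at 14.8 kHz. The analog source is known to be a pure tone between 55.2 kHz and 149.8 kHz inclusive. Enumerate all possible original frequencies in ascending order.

Frequencies that alias to 14.8 kHz are k·fs ± 14.8 kHz for integer k ≥ 0.
k=0: 14.8 kHz.
k=1: 44.4 kHz, 74 kHz.
k=2: 103.6 kHz, 133.2 kHz.
k=3: 162.8 kHz, 192.4 kHz.
Within [55.2 kHz, 149.8 kHz]: 74 kHz, 103.6 kHz, 133.2 kHz.

74 kHz, 103.6 kHz, 133.2 kHz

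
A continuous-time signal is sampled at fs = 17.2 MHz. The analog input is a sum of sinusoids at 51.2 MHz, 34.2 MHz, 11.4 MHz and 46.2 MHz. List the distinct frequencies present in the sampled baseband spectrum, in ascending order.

0.2 MHz, 0.4 MHz, 5.4 MHz, 5.8 MHz

fs/2 = 8.6 MHz.
51.2 MHz mod fs = 16.8 MHz.
16.8 MHz > fs/2 = 8.6 MHz, folds to fs − 16.8 MHz = 0.4 MHz.
34.2 MHz mod fs = 17 MHz.
17 MHz > fs/2 = 8.6 MHz, folds to fs − 17 MHz = 0.2 MHz.
11.4 MHz > fs/2 = 8.6 MHz, folds to fs − 11.4 MHz = 5.8 MHz.
46.2 MHz mod fs = 11.8 MHz.
11.8 MHz > fs/2 = 8.6 MHz, folds to fs − 11.8 MHz = 5.4 MHz.
Distinct values: {0.2 MHz, 0.4 MHz, 5.4 MHz, 5.8 MHz}.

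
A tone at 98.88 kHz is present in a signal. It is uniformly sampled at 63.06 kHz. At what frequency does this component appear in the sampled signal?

27.24 kHz

98.88 kHz mod fs = 35.82 kHz.
35.82 kHz > fs/2 = 31.53 kHz, folds to fs − 35.82 kHz = 27.24 kHz.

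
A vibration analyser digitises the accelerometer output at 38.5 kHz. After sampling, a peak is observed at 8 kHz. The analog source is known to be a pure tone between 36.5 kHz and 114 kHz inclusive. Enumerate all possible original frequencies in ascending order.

46.5 kHz, 69 kHz, 85 kHz, 107.5 kHz

Frequencies that alias to 8 kHz are k·fs ± 8 kHz for integer k ≥ 0.
k=0: 8 kHz.
k=1: 30.5 kHz, 46.5 kHz.
k=2: 69 kHz, 85 kHz.
k=3: 107.5 kHz, 123.5 kHz.
k=4: 146 kHz, 162 kHz.
Within [36.5 kHz, 114 kHz]: 46.5 kHz, 69 kHz, 85 kHz, 107.5 kHz.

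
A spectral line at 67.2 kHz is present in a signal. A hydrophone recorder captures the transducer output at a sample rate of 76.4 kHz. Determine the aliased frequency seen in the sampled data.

9.2 kHz

67.2 kHz > fs/2 = 38.2 kHz, folds to fs − 67.2 kHz = 9.2 kHz.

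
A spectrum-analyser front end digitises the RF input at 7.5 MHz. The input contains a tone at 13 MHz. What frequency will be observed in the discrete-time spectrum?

2 MHz

13 MHz mod fs = 5.5 MHz.
5.5 MHz > fs/2 = 3.75 MHz, folds to fs − 5.5 MHz = 2 MHz.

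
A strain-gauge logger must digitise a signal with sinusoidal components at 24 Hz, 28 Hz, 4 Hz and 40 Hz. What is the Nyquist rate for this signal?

80 Hz

Highest-frequency component: 40 Hz.
Nyquist rate = 2 × 40 Hz = 80 Hz.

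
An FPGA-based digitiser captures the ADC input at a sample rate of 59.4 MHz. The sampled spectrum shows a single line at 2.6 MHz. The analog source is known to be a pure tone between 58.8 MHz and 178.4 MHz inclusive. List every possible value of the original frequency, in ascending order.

Frequencies that alias to 2.6 MHz are k·fs ± 2.6 MHz for integer k ≥ 0.
k=0: 2.6 MHz.
k=1: 56.8 MHz, 62 MHz.
k=2: 116.2 MHz, 121.4 MHz.
k=3: 175.6 MHz, 180.8 MHz.
k=4: 235 MHz, 240.2 MHz.
Within [58.8 MHz, 178.4 MHz]: 62 MHz, 116.2 MHz, 121.4 MHz, 175.6 MHz.

62 MHz, 116.2 MHz, 121.4 MHz, 175.6 MHz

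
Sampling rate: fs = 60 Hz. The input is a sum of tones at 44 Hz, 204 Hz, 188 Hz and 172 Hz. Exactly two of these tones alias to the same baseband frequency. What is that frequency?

fs/2 = 30 Hz.
44 Hz > fs/2 = 30 Hz, folds to fs − 44 Hz = 16 Hz.
204 Hz mod fs = 24 Hz.
24 Hz ≤ fs/2 = 30 Hz, appears at 24 Hz.
188 Hz mod fs = 8 Hz.
8 Hz ≤ fs/2 = 30 Hz, appears at 8 Hz.
172 Hz mod fs = 52 Hz.
52 Hz > fs/2 = 30 Hz, folds to fs − 52 Hz = 8 Hz.
172 Hz and 188 Hz both map to 8 Hz.

8 Hz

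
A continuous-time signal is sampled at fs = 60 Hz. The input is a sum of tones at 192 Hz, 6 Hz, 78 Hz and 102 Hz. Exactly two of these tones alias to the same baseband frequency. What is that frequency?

fs/2 = 30 Hz.
192 Hz mod fs = 12 Hz.
12 Hz ≤ fs/2 = 30 Hz, appears at 12 Hz.
6 Hz ≤ fs/2 = 30 Hz, passes unchanged.
78 Hz mod fs = 18 Hz.
18 Hz ≤ fs/2 = 30 Hz, appears at 18 Hz.
102 Hz mod fs = 42 Hz.
42 Hz > fs/2 = 30 Hz, folds to fs − 42 Hz = 18 Hz.
78 Hz and 102 Hz both map to 18 Hz.

18 Hz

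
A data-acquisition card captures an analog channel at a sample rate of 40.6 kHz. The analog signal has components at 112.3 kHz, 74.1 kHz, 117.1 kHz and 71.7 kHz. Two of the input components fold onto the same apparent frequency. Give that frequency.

fs/2 = 20.3 kHz.
112.3 kHz mod fs = 31.1 kHz.
31.1 kHz > fs/2 = 20.3 kHz, folds to fs − 31.1 kHz = 9.5 kHz.
74.1 kHz mod fs = 33.5 kHz.
33.5 kHz > fs/2 = 20.3 kHz, folds to fs − 33.5 kHz = 7.1 kHz.
117.1 kHz mod fs = 35.9 kHz.
35.9 kHz > fs/2 = 20.3 kHz, folds to fs − 35.9 kHz = 4.7 kHz.
71.7 kHz mod fs = 31.1 kHz.
31.1 kHz > fs/2 = 20.3 kHz, folds to fs − 31.1 kHz = 9.5 kHz.
71.7 kHz and 112.3 kHz both map to 9.5 kHz.

9.5 kHz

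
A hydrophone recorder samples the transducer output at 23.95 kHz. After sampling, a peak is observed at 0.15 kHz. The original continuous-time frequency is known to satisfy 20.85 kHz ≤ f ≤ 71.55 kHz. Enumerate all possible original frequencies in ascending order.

23.8 kHz, 24.1 kHz, 47.75 kHz, 48.05 kHz

Frequencies that alias to 0.15 kHz are k·fs ± 0.15 kHz for integer k ≥ 0.
k=0: 0.15 kHz.
k=1: 23.8 kHz, 24.1 kHz.
k=2: 47.75 kHz, 48.05 kHz.
k=3: 71.7 kHz, 72 kHz.
Within [20.85 kHz, 71.55 kHz]: 23.8 kHz, 24.1 kHz, 47.75 kHz, 48.05 kHz.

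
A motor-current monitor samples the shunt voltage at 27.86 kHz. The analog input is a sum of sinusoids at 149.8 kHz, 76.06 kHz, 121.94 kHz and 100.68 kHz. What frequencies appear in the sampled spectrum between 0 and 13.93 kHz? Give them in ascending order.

fs/2 = 13.93 kHz.
149.8 kHz mod fs = 10.5 kHz.
10.5 kHz ≤ fs/2 = 13.93 kHz, appears at 10.5 kHz.
76.06 kHz mod fs = 20.34 kHz.
20.34 kHz > fs/2 = 13.93 kHz, folds to fs − 20.34 kHz = 7.52 kHz.
121.94 kHz mod fs = 10.5 kHz.
10.5 kHz ≤ fs/2 = 13.93 kHz, appears at 10.5 kHz.
100.68 kHz mod fs = 17.1 kHz.
17.1 kHz > fs/2 = 13.93 kHz, folds to fs − 17.1 kHz = 10.76 kHz.
Distinct values: {7.52 kHz, 10.5 kHz, 10.76 kHz}.

7.52 kHz, 10.5 kHz, 10.76 kHz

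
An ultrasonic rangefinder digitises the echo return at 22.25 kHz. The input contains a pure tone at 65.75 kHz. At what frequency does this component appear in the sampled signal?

65.75 kHz mod fs = 21.25 kHz.
21.25 kHz > fs/2 = 11.125 kHz, folds to fs − 21.25 kHz = 1 kHz.

1 kHz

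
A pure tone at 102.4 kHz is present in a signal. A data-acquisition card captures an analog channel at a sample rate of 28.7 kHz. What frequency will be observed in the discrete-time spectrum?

102.4 kHz mod fs = 16.3 kHz.
16.3 kHz > fs/2 = 14.35 kHz, folds to fs − 16.3 kHz = 12.4 kHz.

12.4 kHz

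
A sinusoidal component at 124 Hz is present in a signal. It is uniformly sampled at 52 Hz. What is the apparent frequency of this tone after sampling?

124 Hz mod fs = 20 Hz.
20 Hz ≤ fs/2 = 26 Hz, appears at 20 Hz.

20 Hz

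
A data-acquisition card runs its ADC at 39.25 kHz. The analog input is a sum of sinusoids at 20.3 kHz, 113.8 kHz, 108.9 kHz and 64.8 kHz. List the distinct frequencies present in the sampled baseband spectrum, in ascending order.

3.95 kHz, 8.85 kHz, 13.7 kHz, 18.95 kHz

fs/2 = 19.625 kHz.
20.3 kHz > fs/2 = 19.625 kHz, folds to fs − 20.3 kHz = 18.95 kHz.
113.8 kHz mod fs = 35.3 kHz.
35.3 kHz > fs/2 = 19.625 kHz, folds to fs − 35.3 kHz = 3.95 kHz.
108.9 kHz mod fs = 30.4 kHz.
30.4 kHz > fs/2 = 19.625 kHz, folds to fs − 30.4 kHz = 8.85 kHz.
64.8 kHz mod fs = 25.55 kHz.
25.55 kHz > fs/2 = 19.625 kHz, folds to fs − 25.55 kHz = 13.7 kHz.
Distinct values: {3.95 kHz, 8.85 kHz, 13.7 kHz, 18.95 kHz}.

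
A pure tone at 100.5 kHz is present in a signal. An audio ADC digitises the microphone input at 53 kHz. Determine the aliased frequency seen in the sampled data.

5.5 kHz

100.5 kHz mod fs = 47.5 kHz.
47.5 kHz > fs/2 = 26.5 kHz, folds to fs − 47.5 kHz = 5.5 kHz.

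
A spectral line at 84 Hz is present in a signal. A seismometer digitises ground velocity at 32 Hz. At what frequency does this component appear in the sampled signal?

84 Hz mod fs = 20 Hz.
20 Hz > fs/2 = 16 Hz, folds to fs − 20 Hz = 12 Hz.

12 Hz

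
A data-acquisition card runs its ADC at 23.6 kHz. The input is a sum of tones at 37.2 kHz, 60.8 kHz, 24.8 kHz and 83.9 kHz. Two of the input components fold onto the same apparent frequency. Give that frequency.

10 kHz

fs/2 = 11.8 kHz.
37.2 kHz mod fs = 13.6 kHz.
13.6 kHz > fs/2 = 11.8 kHz, folds to fs − 13.6 kHz = 10 kHz.
60.8 kHz mod fs = 13.6 kHz.
13.6 kHz > fs/2 = 11.8 kHz, folds to fs − 13.6 kHz = 10 kHz.
24.8 kHz mod fs = 1.2 kHz.
1.2 kHz ≤ fs/2 = 11.8 kHz, appears at 1.2 kHz.
83.9 kHz mod fs = 13.1 kHz.
13.1 kHz > fs/2 = 11.8 kHz, folds to fs − 13.1 kHz = 10.5 kHz.
37.2 kHz and 60.8 kHz both map to 10 kHz.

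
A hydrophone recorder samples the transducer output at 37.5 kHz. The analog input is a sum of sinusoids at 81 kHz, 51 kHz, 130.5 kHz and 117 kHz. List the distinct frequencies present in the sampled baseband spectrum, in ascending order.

4.5 kHz, 6 kHz, 13.5 kHz, 18 kHz

fs/2 = 18.75 kHz.
81 kHz mod fs = 6 kHz.
6 kHz ≤ fs/2 = 18.75 kHz, appears at 6 kHz.
51 kHz mod fs = 13.5 kHz.
13.5 kHz ≤ fs/2 = 18.75 kHz, appears at 13.5 kHz.
130.5 kHz mod fs = 18 kHz.
18 kHz ≤ fs/2 = 18.75 kHz, appears at 18 kHz.
117 kHz mod fs = 4.5 kHz.
4.5 kHz ≤ fs/2 = 18.75 kHz, appears at 4.5 kHz.
Distinct values: {4.5 kHz, 6 kHz, 13.5 kHz, 18 kHz}.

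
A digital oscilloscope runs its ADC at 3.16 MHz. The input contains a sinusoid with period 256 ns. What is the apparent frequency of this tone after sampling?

T = 256 ns → f = 1/T = 3.90625 MHz.
3.90625 MHz mod fs = 0.74625 MHz.
0.74625 MHz ≤ fs/2 = 1.58 MHz, appears at 0.74625 MHz.

0.74625 MHz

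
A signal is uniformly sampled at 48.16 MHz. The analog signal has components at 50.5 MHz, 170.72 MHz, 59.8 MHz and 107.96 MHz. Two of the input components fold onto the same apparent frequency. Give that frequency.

fs/2 = 24.08 MHz.
50.5 MHz mod fs = 2.34 MHz.
2.34 MHz ≤ fs/2 = 24.08 MHz, appears at 2.34 MHz.
170.72 MHz mod fs = 26.24 MHz.
26.24 MHz > fs/2 = 24.08 MHz, folds to fs − 26.24 MHz = 21.92 MHz.
59.8 MHz mod fs = 11.64 MHz.
11.64 MHz ≤ fs/2 = 24.08 MHz, appears at 11.64 MHz.
107.96 MHz mod fs = 11.64 MHz.
11.64 MHz ≤ fs/2 = 24.08 MHz, appears at 11.64 MHz.
59.8 MHz and 107.96 MHz both map to 11.64 MHz.

11.64 MHz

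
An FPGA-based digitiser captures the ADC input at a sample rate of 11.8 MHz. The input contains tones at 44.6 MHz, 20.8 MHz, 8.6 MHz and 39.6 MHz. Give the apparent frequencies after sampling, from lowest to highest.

2.6 MHz, 2.8 MHz, 3.2 MHz, 4.2 MHz

fs/2 = 5.9 MHz.
44.6 MHz mod fs = 9.2 MHz.
9.2 MHz > fs/2 = 5.9 MHz, folds to fs − 9.2 MHz = 2.6 MHz.
20.8 MHz mod fs = 9 MHz.
9 MHz > fs/2 = 5.9 MHz, folds to fs − 9 MHz = 2.8 MHz.
8.6 MHz > fs/2 = 5.9 MHz, folds to fs − 8.6 MHz = 3.2 MHz.
39.6 MHz mod fs = 4.2 MHz.
4.2 MHz ≤ fs/2 = 5.9 MHz, appears at 4.2 MHz.
Distinct values: {2.6 MHz, 2.8 MHz, 3.2 MHz, 4.2 MHz}.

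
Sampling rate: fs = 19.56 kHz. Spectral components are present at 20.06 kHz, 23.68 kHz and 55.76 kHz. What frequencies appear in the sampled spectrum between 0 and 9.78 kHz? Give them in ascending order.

0.5 kHz, 2.92 kHz, 4.12 kHz

fs/2 = 9.78 kHz.
20.06 kHz mod fs = 0.5 kHz.
0.5 kHz ≤ fs/2 = 9.78 kHz, appears at 0.5 kHz.
23.68 kHz mod fs = 4.12 kHz.
4.12 kHz ≤ fs/2 = 9.78 kHz, appears at 4.12 kHz.
55.76 kHz mod fs = 16.64 kHz.
16.64 kHz > fs/2 = 9.78 kHz, folds to fs − 16.64 kHz = 2.92 kHz.
Distinct values: {0.5 kHz, 2.92 kHz, 4.12 kHz}.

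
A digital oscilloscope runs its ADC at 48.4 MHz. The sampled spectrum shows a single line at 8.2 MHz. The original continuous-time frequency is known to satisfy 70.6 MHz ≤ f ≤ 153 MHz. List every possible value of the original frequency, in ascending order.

88.6 MHz, 105 MHz, 137 MHz

Frequencies that alias to 8.2 MHz are k·fs ± 8.2 MHz for integer k ≥ 0.
k=0: 8.2 MHz.
k=1: 40.2 MHz, 56.6 MHz.
k=2: 88.6 MHz, 105 MHz.
k=3: 137 MHz, 153.4 MHz.
k=4: 185.4 MHz, 201.8 MHz.
Within [70.6 MHz, 153 MHz]: 88.6 MHz, 105 MHz, 137 MHz.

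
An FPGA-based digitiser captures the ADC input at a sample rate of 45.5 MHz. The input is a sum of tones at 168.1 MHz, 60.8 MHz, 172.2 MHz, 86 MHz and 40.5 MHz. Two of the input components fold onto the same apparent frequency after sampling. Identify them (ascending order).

40.5 MHz, 86 MHz

fs/2 = 22.75 MHz.
168.1 MHz mod fs = 31.6 MHz.
31.6 MHz > fs/2 = 22.75 MHz, folds to fs − 31.6 MHz = 13.9 MHz.
60.8 MHz mod fs = 15.3 MHz.
15.3 MHz ≤ fs/2 = 22.75 MHz, appears at 15.3 MHz.
172.2 MHz mod fs = 35.7 MHz.
35.7 MHz > fs/2 = 22.75 MHz, folds to fs − 35.7 MHz = 9.8 MHz.
86 MHz mod fs = 40.5 MHz.
40.5 MHz > fs/2 = 22.75 MHz, folds to fs − 40.5 MHz = 5 MHz.
40.5 MHz > fs/2 = 22.75 MHz, folds to fs − 40.5 MHz = 5 MHz.
40.5 MHz and 86 MHz both map to 5 MHz.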